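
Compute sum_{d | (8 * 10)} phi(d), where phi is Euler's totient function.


First, 8 * 10 = 80. One classical identity is sum_{d | n} phi(d) = n (each k in [1, n] has a unique gcd with n, and among the k's with gcd(k, n) = n/d there are phi(d) of them). So the sum equals 80. We also verify directly:
Divisors of 80: 1, 2, 4, 5, 8, 10, 16, 20, 40, 80.
phi values: 1, 1, 2, 4, 4, 4, 8, 8, 16, 32.
Sum = 80.

80


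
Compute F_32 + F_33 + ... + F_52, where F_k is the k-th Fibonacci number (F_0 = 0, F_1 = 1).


Use the identity sum_{k=0}^{N} F_k = F_{N+2} - 1 (which follows from F_{k+2} - F_{k+1} = F_k). Then
sum_{k=32}^{52} F_k = (F_{54} - 1) - (F_{33} - 1) = F_{54} - F_{33}.
Computing: F_{54} = 86267571272, F_{33} = 3524578, so
Sum = 86267571272 - 3524578 = 86264046694.

86264046694


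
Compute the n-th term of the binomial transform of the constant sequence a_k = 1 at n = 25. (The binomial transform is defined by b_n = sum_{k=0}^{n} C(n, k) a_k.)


With a_k = 1 for all k, b_n = sum_{k=0}^{n} C(n, k) = 2^n by the binomial theorem.
For n = 25: 2^25 = 33554432.

33554432


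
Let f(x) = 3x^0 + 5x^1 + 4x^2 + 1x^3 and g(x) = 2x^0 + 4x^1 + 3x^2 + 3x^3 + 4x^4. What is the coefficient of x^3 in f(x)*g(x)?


Cauchy product at x^3:
3*3 + 5*3 + 4*4 + 1*2
= 42

42


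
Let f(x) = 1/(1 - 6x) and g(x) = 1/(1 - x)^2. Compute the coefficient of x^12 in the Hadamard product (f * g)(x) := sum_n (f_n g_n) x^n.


f has coefficients f_k = 6^k. For g = 1/(1 - x)^2 the coefficient is g_k = C(k + 1, 1) = k + 1. The Hadamard coefficient is (f * g)_k = 6^k * (k + 1).
For k = 12: 6^12 * 13 = 2176782336 * 13 = 28298170368.

28298170368


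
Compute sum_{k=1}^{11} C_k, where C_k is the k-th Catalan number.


C_1 through C_11: 1, 2, 5, 14, 42, 132, 429, 1430, 4862, 16796, 58786
Sum = 1 + 2 + 5 + 14 + 42 + 132 + 429 + 1430 + 4862 + 16796 + 58786
= 82499

82499


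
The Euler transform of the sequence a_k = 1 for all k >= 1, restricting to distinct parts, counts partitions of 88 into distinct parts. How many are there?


Partitions of 88 into distinct parts can be computed via generating function.
Product (1+x)(1+x^2)(1+x^3)...
The coefficient of x^88 = 159046

159046


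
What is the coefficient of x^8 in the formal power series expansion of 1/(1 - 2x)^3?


The general identity 1/(1 - c x)^r = sum_{k>=0} c^k C(k + r - 1, r - 1) x^k follows by substituting y = c x into 1/(1 - y)^r = sum_{k>=0} C(k + r - 1, r - 1) y^k.
For c = 2, r = 3, k = 8:
2^8 * C(10, 2) = 256 * 45 = 11520.

11520


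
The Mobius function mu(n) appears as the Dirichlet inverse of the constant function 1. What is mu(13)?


13 = 13 (all distinct primes).
mu(13) = (-1)^1 = -1

-1


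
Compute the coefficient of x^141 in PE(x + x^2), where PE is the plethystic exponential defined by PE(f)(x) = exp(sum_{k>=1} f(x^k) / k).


With f(x) = x + x^2, the exponent is sum_{k>=1} (x^k + x^(2k)) / k = -ln(1 - x) - ln(1 - x^2). Exponentiating:
PE(x + x^2) = 1 / ((1 - x)(1 - x^2)).
This is the generating function for partitions of n into parts of size 1 or 2. The number of 2's can be any j in 0..70, and the rest are 1's, so
[x^141] = floor(141/2) + 1 = 71.

71


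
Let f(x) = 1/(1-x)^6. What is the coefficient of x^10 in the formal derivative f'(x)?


Differentiate: d/dx [ 1/(1-x)^r ] = r / (1-x)^(r+1).
Here r = 6, so f'(x) = 6 / (1-x)^7.
The expansion of 1/(1-x)^(r+1) has coefficient of x^n equal to C(n+r, r).
So the coefficient of x^10 in f'(x) is
6 * C(16, 6) = 6 * 8008 = 48048

48048


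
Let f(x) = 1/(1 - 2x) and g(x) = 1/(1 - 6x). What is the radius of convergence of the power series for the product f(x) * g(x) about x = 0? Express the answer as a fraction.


The radius of 1/(1 - 2x) is 1/2 (nearest singularity at x = 1/2), and the radius of 1/(1 - 6x) is 1/6.
The product f(x)*g(x) = 1/((1 - 2x)(1 - 6x)) has singularities at both 1/2 and 1/6, so its radius of convergence is the distance to the nearest one:
min(1/2, 1/6) = 1/6.

1/6


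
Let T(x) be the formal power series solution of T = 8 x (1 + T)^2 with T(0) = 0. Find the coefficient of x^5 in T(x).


Apply the Lagrange inversion formula: if T = 8 x * phi(T) with phi(t) = (1 + t)^2, then [x^n] T = 8^n * (1/n) [t^(n-1)] phi(t)^n = 8^n * (1/n) [t^(n-1)] (1 + t)^(2n) = 8^n * (1/n) C(2n, n-1).
Using the identity C(2n, n-1) = C(2n, n) * n / (n+1), the unscaled factor equals C(2n, n) / (n+1) = C_n, the n-th Catalan number.
For n = 5: C_5 = C(10, 5) / 6 = 252/6 = 42.
With the 8^5 = 32768 factor, the coefficient is 32768 * 42 = 1376256.

1376256


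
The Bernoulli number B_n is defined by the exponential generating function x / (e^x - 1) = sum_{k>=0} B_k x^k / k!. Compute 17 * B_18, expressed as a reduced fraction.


Bernoulli numbers can also be computed recursively via B_0 = 1 and sum_{j=0}^{m} C(m+1, j) B_j = 0 for m >= 1. Odd-index Bernoulli numbers vanish for k >= 3.
Computing B_18 = 43867/798, so 17 * B_18 = 17 * 43867/798 = 745739/798.

745739/798


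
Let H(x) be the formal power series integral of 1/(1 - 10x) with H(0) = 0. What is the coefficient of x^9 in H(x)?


1/(1 - 10x) = sum_{k>=0} 10^k x^k. Integrating termwise with H(0) = 0:
H(x) = sum_{k>=0} 10^k x^(k+1) / (k+1) = sum_{m>=1} 10^(m-1) x^m / m.
For m = 9: 10^8/9 = 100000000/9 = 100000000/9.

100000000/9


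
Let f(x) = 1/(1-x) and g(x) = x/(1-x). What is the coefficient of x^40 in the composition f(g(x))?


First simplify the composition: f(g(x)) = 1/(1 - x/(1-x)) = (1-x)/((1-x) - x) = (1-x)/(1-2x).
Now extract the coefficient. Write (1-x)/(1-2x) = 1/(1-2x) - x/(1-2x).
The coefficient of x^n in 1/(1-2x) is 2^n, and in x/(1-2x) is 2^(n-1) (for n >= 1).
So the coefficient of x^40 is 2^40 - 2^39 = 1099511627776 - 549755813888 = 549755813888.

549755813888


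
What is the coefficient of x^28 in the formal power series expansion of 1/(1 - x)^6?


The negative binomial / multiset identity is
1/(1 - x)^r = sum_{k>=0} C(k + r - 1, r - 1) x^k.
Here r = 6 and k = 28, so the coefficient is
C(28 + 5, 5) = C(33, 5)
= 237336

237336


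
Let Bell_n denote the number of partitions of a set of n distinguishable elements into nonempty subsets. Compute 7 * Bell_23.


Bell_23 can be computed from the Bell triangle or from Dobinski's identity Bell_n = (1/e) * sum_{k>=0} k^n / k!.
Computing Bell_23 = 44152005855084346.
Then 7 * 44152005855084346 = 309064040985590422.

309064040985590422


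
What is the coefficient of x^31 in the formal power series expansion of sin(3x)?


The Maclaurin series is sin(t) = sum_{k>=0} (-1)^k t^(2k+1) / (2k+1)!, so substituting t = 3x, only odd powers of x are nonzero, with coefficient of x^(2k+1) equal to (-1)^k 3^(2k+1) / (2k+1)!.
Write 31 = 2*15 + 1, giving the coefficient (-1)^15 * 3^31 / 31! = -617673396283947/8222838654177922817725562880000000 = -129140163/1719191291889603051520000000.

-129140163/1719191291889603051520000000


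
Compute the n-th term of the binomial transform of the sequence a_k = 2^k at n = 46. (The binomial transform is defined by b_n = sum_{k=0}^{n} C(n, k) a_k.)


With a_k = 2^k, b_n = sum_{k=0}^{n} C(n, k) 2^k = (1 + 2)^n by the binomial theorem.
For n = 46: (1 + 2)^46 = 3^46 = 8862938119652501095929.

8862938119652501095929


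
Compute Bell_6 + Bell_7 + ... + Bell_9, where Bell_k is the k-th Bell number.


Recall Bell_k counts set partitions of a k-set (with Bell_0 = 1 by convention).
Bell_6 through Bell_9: 203, 877, 4140, 21147
Sum = 203 + 877 + 4140 + 21147 = 26367.

26367


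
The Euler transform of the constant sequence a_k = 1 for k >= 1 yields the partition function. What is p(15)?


The Euler transform converts the sequence a_k = 1 into the number of integer partitions.
Using the recurrence or dynamic programming:
p(15) = 176

176


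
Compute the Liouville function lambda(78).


The Liouville function is lambda(k) = (-1)^Omega(k), where Omega(k) counts the prime factors of k with multiplicity.
Factoring: 78 = 2 * 3 * 13, so Omega(78) = 3.
lambda(78) = (-1)^3 = -1.

-1


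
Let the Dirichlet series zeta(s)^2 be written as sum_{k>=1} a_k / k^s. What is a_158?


The Dirichlet convolution of the constant function 1 with itself gives (1 * 1)(k) = sum_{d | k} 1 = d(k), the number of positive divisors of k.
Since zeta(s) = sum_{k>=1} 1/k^s, we have zeta(s)^2 = sum_{k>=1} d(k)/k^s, so a_k = d(k).
For k = 158: the divisors are 1, 2, 79, 158.
Count = 4.

4


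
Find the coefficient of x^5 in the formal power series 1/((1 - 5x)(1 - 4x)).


By partial fractions or Cauchy convolution:
The coefficient equals sum_{k=0}^{5} 5^k * 4^(5-k).
= 11529

11529


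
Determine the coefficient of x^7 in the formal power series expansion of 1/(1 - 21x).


The geometric series identity gives 1/(1 - c x) = sum_{k>=0} c^k x^k, so the coefficient of x^k is c^k.
Here c = 21 and k = 7.
Computing: 21^7 = 1801088541

1801088541


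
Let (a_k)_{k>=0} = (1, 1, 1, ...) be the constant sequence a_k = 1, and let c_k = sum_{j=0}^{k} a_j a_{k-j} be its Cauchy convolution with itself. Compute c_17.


Since a_j = 1 for all j >= 0, the convolution sum becomes
c_k = sum_{j=0}^{k} 1 * 1 = 1 * (k + 1).
Equivalently, the generating function of (a_k) is 1/(1 - x) and its square is 1/(1 - x)^2 = sum_{k>=0} 1(k + 1) x^k.
For k = 17: 1 * 18 = 18.

18


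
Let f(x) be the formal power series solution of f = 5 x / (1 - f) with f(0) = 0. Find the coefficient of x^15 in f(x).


Apply Lagrange inversion: f = 5 x * phi(f) with phi(t) = 1/(1 - t), so
[x^n] f = 5^n * (1/n) [t^(n-1)] phi(t)^n = 5^n * (1/n) [t^(n-1)] (1 - t)^(-n) = 5^n * (1/n) C(2n - 2, n - 1) = 5^n * C_{n-1}.
For n = 15: C_14 = C(28, 14) / 15 = 40116600/15 = 2674440.
With the 5^15 = 30517578125 factor, the coefficient is 30517578125 * 2674440 = 81617431640625000.

81617431640625000


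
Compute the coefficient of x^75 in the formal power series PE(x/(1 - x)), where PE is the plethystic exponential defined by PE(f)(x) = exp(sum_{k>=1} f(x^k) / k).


For f(x) = x/(1 - x) we have
sum_{k>=1} f(x^k) / k = sum_{k>=1} (1/k) * x^k / (1 - x^k) = sum_{k, m >= 1} x^(k m) / k,
which after exponentiating simplifies to
PE(x/(1 - x)) = prod_{k>=1} 1 / (1 - x^k).
This is the generating function for the partition function p(n), so the coefficient of x^75 is p(75).
Computing p(75) by dynamic programming over parts 1, 2, ..., 75: p(75) = 8118264.

8118264


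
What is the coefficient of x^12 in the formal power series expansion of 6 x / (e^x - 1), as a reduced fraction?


The exponential generating function for Bernoulli numbers is
x / (e^x - 1) = sum_{k>=0} B_k x^k / k!.
So the coefficient of x^12 in 6 x / (e^x - 1) is 6 B_12 / 12!.
Computing: B_12 = -691/2730, 12! = 479001600, giving
6 * -691/2730 / 479001600 = -691/217945728000.

-691/217945728000


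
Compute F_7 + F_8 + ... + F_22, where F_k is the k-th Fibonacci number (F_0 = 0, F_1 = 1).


Use the identity sum_{k=0}^{N} F_k = F_{N+2} - 1 (which follows from F_{k+2} - F_{k+1} = F_k). Then
sum_{k=7}^{22} F_k = (F_{24} - 1) - (F_{8} - 1) = F_{24} - F_{8}.
Computing: F_{24} = 46368, F_{8} = 21, so
Sum = 46368 - 21 = 46347.

46347


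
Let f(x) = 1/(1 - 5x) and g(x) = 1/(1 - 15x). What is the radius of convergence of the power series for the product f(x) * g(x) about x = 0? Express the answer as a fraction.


The radius of 1/(1 - 5x) is 1/5 (nearest singularity at x = 1/5), and the radius of 1/(1 - 15x) is 1/15.
The product f(x)*g(x) = 1/((1 - 5x)(1 - 15x)) has singularities at both 1/5 and 1/15, so its radius of convergence is the distance to the nearest one:
min(1/5, 1/15) = 1/15.

1/15


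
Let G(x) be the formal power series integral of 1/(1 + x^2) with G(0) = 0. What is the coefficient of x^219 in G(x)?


1/(1 + x^2) = sum_{j>=0} (-1)^j x^(2j). Integrating termwise with G(0) = 0:
G(x) = sum_{j>=0} (-1)^j x^(2j+1) / (2j+1) = arctan(x).
Only odd powers are nonzero. For x^219 write 219 = 2*109 + 1, giving
(-1)^109 / 219 = -1/219 = -1/219.

-1/219


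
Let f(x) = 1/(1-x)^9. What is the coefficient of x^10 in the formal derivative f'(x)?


Differentiate: d/dx [ 1/(1-x)^r ] = r / (1-x)^(r+1).
Here r = 9, so f'(x) = 9 / (1-x)^10.
The expansion of 1/(1-x)^(r+1) has coefficient of x^n equal to C(n+r, r).
So the coefficient of x^10 in f'(x) is
9 * C(19, 9) = 9 * 92378 = 831402

831402


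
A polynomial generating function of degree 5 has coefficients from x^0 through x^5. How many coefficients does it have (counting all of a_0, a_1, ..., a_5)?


A polynomial of degree 5 takes the form a_0 + a_1 x + ... + a_5 x^5.
The number of coefficients is 5 + 1 = 6.

6


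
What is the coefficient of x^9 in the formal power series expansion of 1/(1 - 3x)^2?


The general identity 1/(1 - c x)^r = sum_{k>=0} c^k C(k + r - 1, r - 1) x^k follows by substituting y = c x into 1/(1 - y)^r = sum_{k>=0} C(k + r - 1, r - 1) y^k.
For c = 3, r = 2, k = 9:
3^9 * C(10, 1) = 19683 * 10 = 196830.

196830


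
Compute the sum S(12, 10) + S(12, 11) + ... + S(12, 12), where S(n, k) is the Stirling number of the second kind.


By definition, S(n, k) counts partitions of an n-set into exactly k nonempty blocks.
Computing row n = 12 for k = 10..12:
S(12, k): 1705, 66, 1
Sum = 1772.

1772


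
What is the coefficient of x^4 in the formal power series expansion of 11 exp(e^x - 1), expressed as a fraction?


exp(e^x - 1) is the exponential generating function for the Bell numbers Bell_k: exp(e^x - 1) = sum_{k>=0} Bell_k x^k / k!.
So the coefficient of x^4 in 11 exp(e^x - 1) is 11 Bell_4 / 4!.
Computing: Bell_4 = 15 and 4! = 24, giving
11 * 15/24 = 55/8.

55/8


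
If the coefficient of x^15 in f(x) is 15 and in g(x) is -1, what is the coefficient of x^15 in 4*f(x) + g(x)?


Scalar multiplication scales coefficients: 4 * 15 = 60.
Then add the g coefficient: 60 + -1
= 59

59


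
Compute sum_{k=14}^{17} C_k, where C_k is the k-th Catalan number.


C_14 through C_17: 2674440, 9694845, 35357670, 129644790
Sum = 2674440 + 9694845 + 35357670 + 129644790
= 177371745

177371745


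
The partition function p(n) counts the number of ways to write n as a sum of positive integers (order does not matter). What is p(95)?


Using the generating function prod_{k>=1} 1/(1-x^k), we compute p(95).
By dynamic programming over parts 1 through 95:
p(95) = 104651419

104651419


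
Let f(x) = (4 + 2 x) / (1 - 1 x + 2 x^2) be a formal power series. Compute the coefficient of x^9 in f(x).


Write f(x) = sum_{k>=0} a_k x^k. Multiplying both sides by 1 - 1 x + 2 x^2 gives
(1 - 1 x + 2 x^2) sum_{k>=0} a_k x^k = 4 + 2 x.
Matching coefficients:
 x^0: a_0 = 4
 x^1: a_1 - 1 a_0 = 2  =>  a_1 = 1*4 + 2 = 6
 x^k (k >= 2): a_k = 1 a_{k-1} - 2 a_{k-2}.
Iterating: a_2 = -2, a_3 = -14, a_4 = -10, a_5 = 18, a_6 = 38, a_7 = 2, a_8 = -74, a_9 = -78.
So the coefficient of x^9 is -78.

-78


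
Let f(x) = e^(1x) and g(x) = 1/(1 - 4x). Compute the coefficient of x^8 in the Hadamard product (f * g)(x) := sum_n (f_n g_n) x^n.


Expanding: f_k = 1^k/k! (from e^(1x)) and g_k = 4^k (from 1/(1 - 4x)). So the Hadamard coefficient (f * g)_k = 1^k 4^k / k! = (4)^k / k!.
For k = 8: 4^8/8! = 65536/40320 = 512/315.

512/315


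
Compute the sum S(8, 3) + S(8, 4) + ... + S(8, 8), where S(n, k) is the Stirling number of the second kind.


By definition, S(n, k) counts partitions of an n-set into exactly k nonempty blocks.
Computing row n = 8 for k = 3..8:
S(8, k): 966, 1701, 1050, 266, 28, 1
Sum = 4012.

4012


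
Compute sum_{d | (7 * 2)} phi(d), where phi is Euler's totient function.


First, 7 * 2 = 14. One classical identity is sum_{d | n} phi(d) = n (each k in [1, n] has a unique gcd with n, and among the k's with gcd(k, n) = n/d there are phi(d) of them). So the sum equals 14. We also verify directly:
Divisors of 14: 1, 2, 7, 14.
phi values: 1, 1, 6, 6.
Sum = 14.

14


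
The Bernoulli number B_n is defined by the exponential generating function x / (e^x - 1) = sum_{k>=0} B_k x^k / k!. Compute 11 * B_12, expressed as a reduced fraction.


Bernoulli numbers can also be computed recursively via B_0 = 1 and sum_{j=0}^{m} C(m+1, j) B_j = 0 for m >= 1. Odd-index Bernoulli numbers vanish for k >= 3.
Computing B_12 = -691/2730, so 11 * B_12 = 11 * -691/2730 = -7601/2730.

-7601/2730


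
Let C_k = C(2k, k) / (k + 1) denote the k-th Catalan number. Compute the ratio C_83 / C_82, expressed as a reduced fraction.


Using C_k = (2k)! / (k! (k+1)!), the ratio C_{k+1}/C_k simplifies to
C_{k+1}/C_k = [(2k+2)! / ((k+1)! (k+2)!)] * [k! (k+1)! / (2k)!]
 = (2k+2)(2k+1) / ((k+1)(k+2)) = 2(2k+1) / (k+2).
For k = 82: 2(2*82 + 1) / (82 + 2) = 330/84 = 55/14.

55/14


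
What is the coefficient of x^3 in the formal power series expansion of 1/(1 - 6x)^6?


The general identity 1/(1 - c x)^r = sum_{k>=0} c^k C(k + r - 1, r - 1) x^k follows by substituting y = c x into 1/(1 - y)^r = sum_{k>=0} C(k + r - 1, r - 1) y^k.
For c = 6, r = 6, k = 3:
6^3 * C(8, 5) = 216 * 56 = 12096.

12096


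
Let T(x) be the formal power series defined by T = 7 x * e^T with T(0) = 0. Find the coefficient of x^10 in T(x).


Apply the Lagrange inversion formula: if T = 7 x * phi(T) with phi(t) = e^t, then
[x^n] T = 7^n * (1/n) [t^(n-1)] phi(t)^n = 7^n * (1/n) [t^(n-1)] e^(n t) = 7^n * (1/n) * n^(n-1) / (n-1)! = 7^n * n^(n-1) / n!.
When c = 1 this is the Cayley count of rooted labeled trees on n vertices, divided by n!.
For n = 10: 7^10 * 10^9 / 10! = 282475249 * 1000000000/3628800 = 6305251093750/81.

6305251093750/81


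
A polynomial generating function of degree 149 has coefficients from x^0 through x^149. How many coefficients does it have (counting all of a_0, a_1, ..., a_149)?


A polynomial of degree 149 takes the form a_0 + a_1 x + ... + a_149 x^149.
The number of coefficients is 149 + 1 = 150.

150


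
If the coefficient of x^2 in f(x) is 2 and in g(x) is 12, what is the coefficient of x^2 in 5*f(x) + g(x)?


Scalar multiplication scales coefficients: 5 * 2 = 10.
Then add the g coefficient: 10 + 12
= 22

22


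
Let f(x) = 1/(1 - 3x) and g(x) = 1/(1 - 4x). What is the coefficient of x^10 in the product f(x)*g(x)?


The coefficient of x^n in f*g is the Cauchy product: sum_{k=0}^{n} a^k * b^(n-k).
With a=3, b=4, n=10:
sum_{k=0}^{10} 3^k * 4^(10-k)
= 4017157

4017157


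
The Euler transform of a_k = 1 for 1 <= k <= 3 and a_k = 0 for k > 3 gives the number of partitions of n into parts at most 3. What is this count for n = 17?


Partitions of 17 into parts at most 3:
Using generating function (1-x)^(-1)(1-x^2)^(-1)(1-x^3)^(-1),
the coefficient of x^17 = 33

33


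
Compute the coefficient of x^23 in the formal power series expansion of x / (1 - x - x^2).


Let f(x) = sum_{k>=0} a_k x^k. Multiplying f(x) * (1 - x - x^2) = x and matching coefficients gives a_0 = 0, a_1 = 1, and a_k = a_{k-1} + a_{k-2} for k >= 2. These are the Fibonacci numbers F_k.
Iterating from F_0 = 0, F_1 = 1:
F_0=0, F_1=1, F_2=1, F_3=2, F_4=3, F_5=5, F_6=8, F_7=13, F_8=21, F_9=34, ...
F_23 = 28657.

28657


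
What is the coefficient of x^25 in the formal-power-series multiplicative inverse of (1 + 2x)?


The inverse is 1/(1 + 2x). Apply the geometric identity 1/(1 - y) = sum_{k>=0} y^k with y = -2x:
1/(1 + 2x) = sum_{k>=0} (-2)^k x^k.
So the coefficient of x^25 is (-2)^25 = -33554432.

-33554432


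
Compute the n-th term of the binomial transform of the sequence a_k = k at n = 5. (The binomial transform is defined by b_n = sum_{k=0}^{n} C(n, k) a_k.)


With a_k = k, b_n = sum_{k=0}^{n} C(n, k) k. Using k * C(n, k) = n * C(n-1, k-1) gives b_n = n * sum_{k>=1} C(n-1, k-1) = n * 2^(n-1).
For n = 5: 5 * 2^4 = 5 * 16 = 80.

80


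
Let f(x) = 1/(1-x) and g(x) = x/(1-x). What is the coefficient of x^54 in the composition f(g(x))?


First simplify the composition: f(g(x)) = 1/(1 - x/(1-x)) = (1-x)/((1-x) - x) = (1-x)/(1-2x).
Now extract the coefficient. Write (1-x)/(1-2x) = 1/(1-2x) - x/(1-2x).
The coefficient of x^n in 1/(1-2x) is 2^n, and in x/(1-2x) is 2^(n-1) (for n >= 1).
So the coefficient of x^54 is 2^54 - 2^53 = 18014398509481984 - 9007199254740992 = 9007199254740992.

9007199254740992


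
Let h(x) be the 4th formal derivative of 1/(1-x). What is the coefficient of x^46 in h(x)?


Differentiating 4 times: d^4/dx^4 [1/(1-x)] = 4!/(1-x)^5.
The expansion 1/(1-x)^5 = sum_{k>=0} C(k+4, 4) x^k, so the coefficient of x^n in 4!/(1-x)^5 is 4! * C(n+4, 4).
For n = 46: 24 * C(50, 4) = 24 * 230300 = 5527200

5527200


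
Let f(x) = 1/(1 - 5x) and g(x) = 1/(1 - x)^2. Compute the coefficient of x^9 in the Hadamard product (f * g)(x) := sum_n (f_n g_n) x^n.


f has coefficients f_k = 5^k. For g = 1/(1 - x)^2 the coefficient is g_k = C(k + 1, 1) = k + 1. The Hadamard coefficient is (f * g)_k = 5^k * (k + 1).
For k = 9: 5^9 * 10 = 1953125 * 10 = 19531250.

19531250


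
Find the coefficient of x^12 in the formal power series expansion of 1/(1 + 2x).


Write 1/(1 + c x) = 1/(1 - (-c) x) and apply the geometric-series identity
1/(1 - y) = sum_{k>=0} y^k to get 1/(1 + c x) = sum_{k>=0} (-c)^k x^k.
So the coefficient of x^k is (-c)^k = (-1)^k * c^k.
Here c = 2 and k = 12:
(-2)^12 = 1 * 4096 = 4096

4096


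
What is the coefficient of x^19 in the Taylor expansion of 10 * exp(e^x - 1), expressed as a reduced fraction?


exp(e^x - 1) = sum_{k>=0} Bell_k x^k / k!, where Bell_k is the k-th Bell number.
So the coefficient of x^19 is 10 * Bell_19 / 19!.
Computing: Bell_19 = 5832742205057 and 19! = 121645100408832000, giving
10 * 5832742205057/121645100408832000 = 5832742205057/12164510040883200.

5832742205057/12164510040883200


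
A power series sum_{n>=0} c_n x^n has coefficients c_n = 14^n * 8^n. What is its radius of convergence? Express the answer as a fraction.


By the root test (Cauchy-Hadamard), the radius is R = 1 / limsup_n |c_n|^(1/n).
Here |c_n|^(1/n) = (14^n * 8^n)^(1/n) = 14 * 8 = 112 for all n.
So R = 1/112 = 1/112.

1/112


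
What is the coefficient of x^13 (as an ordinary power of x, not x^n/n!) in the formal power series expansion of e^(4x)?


The exponential series is e^y = sum_{k>=0} y^k / k!. Substituting y = 4x gives
e^(4x) = sum_{k>=0} 4^k x^k / k!.
So the coefficient of x^n is a^n/n! with a = 4, n = 13:
4^13 / 13! = 67108864/6227020800 = 65536/6081075

65536/6081075


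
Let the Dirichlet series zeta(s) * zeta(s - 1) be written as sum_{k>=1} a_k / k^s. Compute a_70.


Convolution gives a_k = sum_{d | k} d * 1 = sum_{d | k} d = sigma(k), the sum of positive divisors of k.
For k = 70, the divisors are 1, 2, 5, 7, 10, 14, 35, 70, so
sigma(70) = 1 + 2 + 5 + 7 + 10 + 14 + 35 + 70 = 144.

144


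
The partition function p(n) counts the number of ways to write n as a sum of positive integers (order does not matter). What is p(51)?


Using the generating function prod_{k>=1} 1/(1-x^k), we compute p(51).
By dynamic programming over parts 1 through 51:
p(51) = 239943

239943


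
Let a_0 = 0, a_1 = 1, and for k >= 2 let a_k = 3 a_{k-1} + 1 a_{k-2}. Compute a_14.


Iterating the recurrence forward:
a_0 = 0
a_1 = 1
a_2 = 3*1 + 1*0 = 3
a_3 = 3*3 + 1*1 = 10
a_4 = 3*10 + 1*3 = 33
a_5 = 3*33 + 1*10 = 109
a_6 = 3*109 + 1*33 = 360
a_7 = 3*360 + 1*109 = 1189
a_8 = 3*1189 + 1*360 = 3927
a_9 = 3*3927 + 1*1189 = 12970
a_10 = 3*12970 + 1*3927 = 42837
a_11 = 3*42837 + 1*12970 = 141481
a_12 = 3*141481 + 1*42837 = 467280
a_13 = 3*467280 + 1*141481 = 1543321
a_14 = 3*1543321 + 1*467280 = 5097243
So a_14 = 5097243.

5097243


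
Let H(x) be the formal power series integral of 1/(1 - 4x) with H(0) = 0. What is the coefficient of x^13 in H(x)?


1/(1 - 4x) = sum_{k>=0} 4^k x^k. Integrating termwise with H(0) = 0:
H(x) = sum_{k>=0} 4^k x^(k+1) / (k+1) = sum_{m>=1} 4^(m-1) x^m / m.
For m = 13: 4^12/13 = 16777216/13 = 16777216/13.

16777216/13


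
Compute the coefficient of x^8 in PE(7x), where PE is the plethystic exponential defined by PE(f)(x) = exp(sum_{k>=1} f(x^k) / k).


With f(x) = 7x, the exponent is sum_{k>=1} 7 x^k / k = 7 * (-ln(1 - x)). Exponentiating:
PE(7x) = exp(-7 ln(1 - x)) = 1/(1 - x)^7.
By the negative binomial expansion, [x^n] 1/(1 - x)^7 = C(n + 6, 6).
For n = 8: C(14, 6) = 3003.

3003


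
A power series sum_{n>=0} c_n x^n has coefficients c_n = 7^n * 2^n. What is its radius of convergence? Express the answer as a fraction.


By the root test (Cauchy-Hadamard), the radius is R = 1 / limsup_n |c_n|^(1/n).
Here |c_n|^(1/n) = (7^n * 2^n)^(1/n) = 7 * 2 = 14 for all n.
So R = 1/14 = 1/14.

1/14


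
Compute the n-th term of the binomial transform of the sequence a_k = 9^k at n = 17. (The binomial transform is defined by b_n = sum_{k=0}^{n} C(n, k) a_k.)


With a_k = 9^k, b_n = sum_{k=0}^{n} C(n, k) 9^k = (1 + 9)^n by the binomial theorem.
For n = 17: (1 + 9)^17 = 10^17 = 100000000000000000.

100000000000000000


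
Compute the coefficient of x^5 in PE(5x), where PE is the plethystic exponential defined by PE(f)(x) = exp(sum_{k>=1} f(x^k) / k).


With f(x) = 5x, the exponent is sum_{k>=1} 5 x^k / k = 5 * (-ln(1 - x)). Exponentiating:
PE(5x) = exp(-5 ln(1 - x)) = 1/(1 - x)^5.
By the negative binomial expansion, [x^n] 1/(1 - x)^5 = C(n + 4, 4).
For n = 5: C(9, 4) = 126.

126


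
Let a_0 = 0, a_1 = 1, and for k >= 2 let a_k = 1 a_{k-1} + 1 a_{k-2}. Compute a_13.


Iterating the recurrence forward:
a_0 = 0
a_1 = 1
a_2 = 1*1 + 1*0 = 1
a_3 = 1*1 + 1*1 = 2
a_4 = 1*2 + 1*1 = 3
a_5 = 1*3 + 1*2 = 5
a_6 = 1*5 + 1*3 = 8
a_7 = 1*8 + 1*5 = 13
a_8 = 1*13 + 1*8 = 21
a_9 = 1*21 + 1*13 = 34
a_10 = 1*34 + 1*21 = 55
a_11 = 1*55 + 1*34 = 89
a_12 = 1*89 + 1*55 = 144
a_13 = 1*144 + 1*89 = 233
So a_13 = 233.

233


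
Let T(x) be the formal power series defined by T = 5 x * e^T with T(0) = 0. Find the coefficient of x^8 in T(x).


Apply the Lagrange inversion formula: if T = 5 x * phi(T) with phi(t) = e^t, then
[x^n] T = 5^n * (1/n) [t^(n-1)] phi(t)^n = 5^n * (1/n) [t^(n-1)] e^(n t) = 5^n * (1/n) * n^(n-1) / (n-1)! = 5^n * n^(n-1) / n!.
When c = 1 this is the Cayley count of rooted labeled trees on n vertices, divided by n!.
For n = 8: 5^8 * 8^7 / 8! = 390625 * 2097152/40320 = 1280000000/63.

1280000000/63


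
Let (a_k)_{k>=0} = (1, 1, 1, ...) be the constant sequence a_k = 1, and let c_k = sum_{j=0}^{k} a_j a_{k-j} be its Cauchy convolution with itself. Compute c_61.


Since a_j = 1 for all j >= 0, the convolution sum becomes
c_k = sum_{j=0}^{k} 1 * 1 = 1 * (k + 1).
Equivalently, the generating function of (a_k) is 1/(1 - x) and its square is 1/(1 - x)^2 = sum_{k>=0} 1(k + 1) x^k.
For k = 61: 1 * 62 = 62.

62


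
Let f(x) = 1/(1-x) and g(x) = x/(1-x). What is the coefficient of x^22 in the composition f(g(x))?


First simplify the composition: f(g(x)) = 1/(1 - x/(1-x)) = (1-x)/((1-x) - x) = (1-x)/(1-2x).
Now extract the coefficient. Write (1-x)/(1-2x) = 1/(1-2x) - x/(1-2x).
The coefficient of x^n in 1/(1-2x) is 2^n, and in x/(1-2x) is 2^(n-1) (for n >= 1).
So the coefficient of x^22 is 2^22 - 2^21 = 4194304 - 2097152 = 2097152.

2097152


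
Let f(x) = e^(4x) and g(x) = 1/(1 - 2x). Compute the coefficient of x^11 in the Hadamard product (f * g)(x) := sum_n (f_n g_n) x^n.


Expanding: f_k = 4^k/k! (from e^(4x)) and g_k = 2^k (from 1/(1 - 2x)). So the Hadamard coefficient (f * g)_k = 4^k 2^k / k! = (8)^k / k!.
For k = 11: 8^11/11! = 8589934592/39916800 = 33554432/155925.

33554432/155925


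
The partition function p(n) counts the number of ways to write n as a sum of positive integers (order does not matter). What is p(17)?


Using the generating function prod_{k>=1} 1/(1-x^k), we compute p(17).
By dynamic programming over parts 1 through 17:
p(17) = 297

297


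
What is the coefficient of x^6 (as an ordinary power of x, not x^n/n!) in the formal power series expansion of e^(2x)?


The exponential series is e^y = sum_{k>=0} y^k / k!. Substituting y = 2x gives
e^(2x) = sum_{k>=0} 2^k x^k / k!.
So the coefficient of x^n is a^n/n! with a = 2, n = 6:
2^6 / 6! = 64/720 = 4/45

4/45


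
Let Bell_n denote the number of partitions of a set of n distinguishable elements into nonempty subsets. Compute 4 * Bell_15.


Bell_15 can be computed from the Bell triangle or from Dobinski's identity Bell_n = (1/e) * sum_{k>=0} k^n / k!.
Computing Bell_15 = 1382958545.
Then 4 * 1382958545 = 5531834180.

5531834180


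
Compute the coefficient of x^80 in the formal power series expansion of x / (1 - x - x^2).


Let f(x) = sum_{k>=0} a_k x^k. Multiplying f(x) * (1 - x - x^2) = x and matching coefficients gives a_0 = 0, a_1 = 1, and a_k = a_{k-1} + a_{k-2} for k >= 2. These are the Fibonacci numbers F_k.
Iterating from F_0 = 0, F_1 = 1:
F_0=0, F_1=1, F_2=1, F_3=2, F_4=3, F_5=5, F_6=8, F_7=13, F_8=21, F_9=34, ...
F_80 = 23416728348467685.

23416728348467685


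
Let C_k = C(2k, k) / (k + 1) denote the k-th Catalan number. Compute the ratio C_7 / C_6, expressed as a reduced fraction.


Using C_k = (2k)! / (k! (k+1)!), the ratio C_{k+1}/C_k simplifies to
C_{k+1}/C_k = [(2k+2)! / ((k+1)! (k+2)!)] * [k! (k+1)! / (2k)!]
 = (2k+2)(2k+1) / ((k+1)(k+2)) = 2(2k+1) / (k+2).
For k = 6: 2(2*6 + 1) / (6 + 2) = 26/8 = 13/4.

13/4


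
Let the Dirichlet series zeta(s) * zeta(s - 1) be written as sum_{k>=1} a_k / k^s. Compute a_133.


Convolution gives a_k = sum_{d | k} d * 1 = sum_{d | k} d = sigma(k), the sum of positive divisors of k.
For k = 133, the divisors are 1, 7, 19, 133, so
sigma(133) = 1 + 7 + 19 + 133 = 160.

160


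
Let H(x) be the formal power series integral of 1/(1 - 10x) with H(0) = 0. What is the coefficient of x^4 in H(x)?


1/(1 - 10x) = sum_{k>=0} 10^k x^k. Integrating termwise with H(0) = 0:
H(x) = sum_{k>=0} 10^k x^(k+1) / (k+1) = sum_{m>=1} 10^(m-1) x^m / m.
For m = 4: 10^3/4 = 1000/4 = 250.

250


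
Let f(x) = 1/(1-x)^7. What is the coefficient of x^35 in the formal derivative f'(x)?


Differentiate: d/dx [ 1/(1-x)^r ] = r / (1-x)^(r+1).
Here r = 7, so f'(x) = 7 / (1-x)^8.
The expansion of 1/(1-x)^(r+1) has coefficient of x^n equal to C(n+r, r).
So the coefficient of x^35 in f'(x) is
7 * C(42, 7) = 7 * 26978328 = 188848296

188848296


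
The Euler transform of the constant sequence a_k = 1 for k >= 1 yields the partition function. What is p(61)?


The Euler transform converts the sequence a_k = 1 into the number of integer partitions.
Using the recurrence or dynamic programming:
p(61) = 1121505

1121505


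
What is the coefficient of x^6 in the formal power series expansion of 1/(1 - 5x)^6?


The general identity 1/(1 - c x)^r = sum_{k>=0} c^k C(k + r - 1, r - 1) x^k follows by substituting y = c x into 1/(1 - y)^r = sum_{k>=0} C(k + r - 1, r - 1) y^k.
For c = 5, r = 6, k = 6:
5^6 * C(11, 5) = 15625 * 462 = 7218750.

7218750


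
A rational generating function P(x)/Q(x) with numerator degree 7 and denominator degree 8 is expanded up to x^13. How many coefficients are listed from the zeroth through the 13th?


Expanding up to x^13 gives the coefficients for x^0, x^1, ..., x^13.
That is 13 + 1 = 14 coefficients in total.

14


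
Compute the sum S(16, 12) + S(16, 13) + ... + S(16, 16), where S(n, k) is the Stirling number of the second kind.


By definition, S(n, k) counts partitions of an n-set into exactly k nonempty blocks.
Computing row n = 16 for k = 12..16:
S(16, k): 2757118, 165620, 6020, 120, 1
Sum = 2928879.

2928879


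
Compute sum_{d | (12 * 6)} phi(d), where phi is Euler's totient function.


First, 12 * 6 = 72. One classical identity is sum_{d | n} phi(d) = n (each k in [1, n] has a unique gcd with n, and among the k's with gcd(k, n) = n/d there are phi(d) of them). So the sum equals 72. We also verify directly:
Divisors of 72: 1, 2, 3, 4, 6, 8, 9, 12, 18, 24, 36, 72.
phi values: 1, 1, 2, 2, 2, 4, 6, 4, 6, 8, 12, 24.
Sum = 72.

72


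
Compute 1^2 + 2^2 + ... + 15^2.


This power sum has a closed form given by Faulhaber's formula
sum_{k=1}^{m} k^p = (1 / (p + 1)) * sum_{j=0}^{p} C(p + 1, j) B_j m^(p + 1 - j),
but for small m direct computation is fastest:
1 + 4 + 9 + 16 + 25 + 36 + 49 + 64 + 81 + 100 + 121 + 144 + 169 + 196 + 225 = 1240.

1240


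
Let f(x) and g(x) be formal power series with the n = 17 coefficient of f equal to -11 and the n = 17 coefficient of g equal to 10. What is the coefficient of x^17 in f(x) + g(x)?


Addition of formal power series is termwise.
The coefficient of x^17 in f + g = -11 + 10
= -1

-1


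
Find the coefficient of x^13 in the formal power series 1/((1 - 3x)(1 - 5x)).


By partial fractions or Cauchy convolution:
The coefficient equals sum_{k=0}^{13} 3^k * 5^(13-k).
= 3049366328

3049366328


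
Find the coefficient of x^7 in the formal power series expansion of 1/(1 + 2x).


Write 1/(1 + c x) = 1/(1 - (-c) x) and apply the geometric-series identity
1/(1 - y) = sum_{k>=0} y^k to get 1/(1 + c x) = sum_{k>=0} (-c)^k x^k.
So the coefficient of x^k is (-c)^k = (-1)^k * c^k.
Here c = 2 and k = 7:
(-2)^7 = -1 * 128 = -128

-128


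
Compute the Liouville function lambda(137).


The Liouville function is lambda(k) = (-1)^Omega(k), where Omega(k) counts the prime factors of k with multiplicity.
Factoring: 137 = 137, so Omega(137) = 1.
lambda(137) = (-1)^1 = -1.

-1


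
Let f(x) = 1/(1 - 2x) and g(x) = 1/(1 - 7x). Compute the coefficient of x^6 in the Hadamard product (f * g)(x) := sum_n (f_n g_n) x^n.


f has coefficients f_k = 2^k and g has coefficients g_k = 7^k, so the Hadamard product has coefficient (f*g)_k = 2^k * 7^k = 14^k.
For k = 6: 14^6 = 7529536.

7529536


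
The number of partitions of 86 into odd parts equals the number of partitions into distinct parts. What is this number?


Computing partitions of 86 into odd parts (1, 3, 5, ...):
Using the generating function prod_{k>=0} 1/(1-x^(2k+1)),
the count is 133184

133184


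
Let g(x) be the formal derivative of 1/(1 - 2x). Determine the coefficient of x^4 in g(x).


Differentiate termwise: d/dx sum_{k>=0} 2^k x^k = sum_{k>=1} k 2^k x^(k-1) = sum_{j>=0} (j+1) 2^(j+1) x^j.
Equivalently, d/dx [1/(1 - 2x)] = 2/(1 - 2x)^2.
For j = 4: 5 * 2^5 = 5 * 32 = 160.

160


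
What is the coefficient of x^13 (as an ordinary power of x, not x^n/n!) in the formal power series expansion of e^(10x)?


The exponential series is e^y = sum_{k>=0} y^k / k!. Substituting y = 10x gives
e^(10x) = sum_{k>=0} 10^k x^k / k!.
So the coefficient of x^n is a^n/n! with a = 10, n = 13:
10^13 / 13! = 10000000000000/6227020800 = 390625000/243243

390625000/243243


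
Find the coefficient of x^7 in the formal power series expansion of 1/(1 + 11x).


Write 1/(1 + c x) = 1/(1 - (-c) x) and apply the geometric-series identity
1/(1 - y) = sum_{k>=0} y^k to get 1/(1 + c x) = sum_{k>=0} (-c)^k x^k.
So the coefficient of x^k is (-c)^k = (-1)^k * c^k.
Here c = 11 and k = 7:
(-11)^7 = -1 * 19487171 = -19487171

-19487171


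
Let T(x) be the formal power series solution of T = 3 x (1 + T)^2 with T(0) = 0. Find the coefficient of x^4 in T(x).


Apply the Lagrange inversion formula: if T = 3 x * phi(T) with phi(t) = (1 + t)^2, then [x^n] T = 3^n * (1/n) [t^(n-1)] phi(t)^n = 3^n * (1/n) [t^(n-1)] (1 + t)^(2n) = 3^n * (1/n) C(2n, n-1).
Using the identity C(2n, n-1) = C(2n, n) * n / (n+1), the unscaled factor equals C(2n, n) / (n+1) = C_n, the n-th Catalan number.
For n = 4: C_4 = C(8, 4) / 5 = 70/5 = 14.
With the 3^4 = 81 factor, the coefficient is 81 * 14 = 1134.

1134


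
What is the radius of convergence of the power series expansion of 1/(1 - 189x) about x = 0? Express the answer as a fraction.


Expanding 1/(1 - 189x) = sum_{k>=0} 189^k x^k, the series converges when |189x| < 1, i.e., |x| < 1/189.
So the radius of convergence is 1/189 = 1/189.

1/189


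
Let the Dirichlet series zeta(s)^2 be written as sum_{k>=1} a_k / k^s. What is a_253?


The Dirichlet convolution of the constant function 1 with itself gives (1 * 1)(k) = sum_{d | k} 1 = d(k), the number of positive divisors of k.
Since zeta(s) = sum_{k>=1} 1/k^s, we have zeta(s)^2 = sum_{k>=1} d(k)/k^s, so a_k = d(k).
For k = 253: the divisors are 1, 11, 23, 253.
Count = 4.

4


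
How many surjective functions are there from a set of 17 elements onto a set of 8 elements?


By inclusion-exclusion on which target elements are missed, the number of surjections from an n-set onto a k-set is
surj(n, k) = sum_{j=0}^{k} (-1)^j C(k, j) (k - j)^n.
Equivalently surj(n, k) = k! * S(n, k), where S(n, k) is the Stirling number of the second kind.
For n = 17, k = 8:
S(17, 8) = 20415995028, so
surj = 8! * 20415995028 = 40320 * 20415995028 = 823172919528960.

823172919528960


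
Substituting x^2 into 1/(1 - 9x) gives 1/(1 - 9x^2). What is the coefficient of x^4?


The coefficient of x^(2m) in 1/(1 - 9x^2) is 9^m.
With n = 4 = 2*2, the coefficient is 9^2 = 81.

81


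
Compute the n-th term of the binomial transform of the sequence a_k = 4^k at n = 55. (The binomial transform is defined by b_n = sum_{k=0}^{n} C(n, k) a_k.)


With a_k = 4^k, b_n = sum_{k=0}^{n} C(n, k) 4^k = (1 + 4)^n by the binomial theorem.
For n = 55: (1 + 4)^55 = 5^55 = 277555756156289135105907917022705078125.

277555756156289135105907917022705078125


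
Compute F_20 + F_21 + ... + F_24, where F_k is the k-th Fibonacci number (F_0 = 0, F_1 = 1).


Use the identity sum_{k=0}^{N} F_k = F_{N+2} - 1 (which follows from F_{k+2} - F_{k+1} = F_k). Then
sum_{k=20}^{24} F_k = (F_{26} - 1) - (F_{21} - 1) = F_{26} - F_{21}.
Computing: F_{26} = 121393, F_{21} = 10946, so
Sum = 121393 - 10946 = 110447.

110447


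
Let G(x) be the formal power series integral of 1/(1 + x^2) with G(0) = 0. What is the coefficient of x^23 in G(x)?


1/(1 + x^2) = sum_{j>=0} (-1)^j x^(2j). Integrating termwise with G(0) = 0:
G(x) = sum_{j>=0} (-1)^j x^(2j+1) / (2j+1) = arctan(x).
Only odd powers are nonzero. For x^23 write 23 = 2*11 + 1, giving
(-1)^11 / 23 = -1/23 = -1/23.

-1/23


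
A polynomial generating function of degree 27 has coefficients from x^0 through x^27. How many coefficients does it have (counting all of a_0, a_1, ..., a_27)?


A polynomial of degree 27 takes the form a_0 + a_1 x + ... + a_27 x^27.
The number of coefficients is 27 + 1 = 28.

28


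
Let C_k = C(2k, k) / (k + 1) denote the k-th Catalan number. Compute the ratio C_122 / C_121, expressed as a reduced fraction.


Using C_k = (2k)! / (k! (k+1)!), the ratio C_{k+1}/C_k simplifies to
C_{k+1}/C_k = [(2k+2)! / ((k+1)! (k+2)!)] * [k! (k+1)! / (2k)!]
 = (2k+2)(2k+1) / ((k+1)(k+2)) = 2(2k+1) / (k+2).
For k = 121: 2(2*121 + 1) / (121 + 2) = 486/123 = 162/41.

162/41


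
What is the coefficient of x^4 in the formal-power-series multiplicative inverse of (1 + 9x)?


The inverse is 1/(1 + 9x). Apply the geometric identity 1/(1 - y) = sum_{k>=0} y^k with y = -9x:
1/(1 + 9x) = sum_{k>=0} (-9)^k x^k.
So the coefficient of x^4 is (-9)^4 = 6561.

6561


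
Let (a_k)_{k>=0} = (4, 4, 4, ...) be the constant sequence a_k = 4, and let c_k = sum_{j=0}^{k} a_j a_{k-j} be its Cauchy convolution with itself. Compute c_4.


Since a_j = 4 for all j >= 0, the convolution sum becomes
c_k = sum_{j=0}^{k} 4 * 4 = 16 * (k + 1).
Equivalently, the generating function of (a_k) is 4/(1 - x) and its square is 16/(1 - x)^2 = sum_{k>=0} 16(k + 1) x^k.
For k = 4: 16 * 5 = 80.

80


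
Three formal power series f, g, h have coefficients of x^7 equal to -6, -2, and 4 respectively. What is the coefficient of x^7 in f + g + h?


Series addition is componentwise:
-6 + -2 + 4
= -4

-4


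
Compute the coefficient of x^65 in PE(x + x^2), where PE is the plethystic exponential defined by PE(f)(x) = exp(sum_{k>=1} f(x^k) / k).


With f(x) = x + x^2, the exponent is sum_{k>=1} (x^k + x^(2k)) / k = -ln(1 - x) - ln(1 - x^2). Exponentiating:
PE(x + x^2) = 1 / ((1 - x)(1 - x^2)).
This is the generating function for partitions of n into parts of size 1 or 2. The number of 2's can be any j in 0..32, and the rest are 1's, so
[x^65] = floor(65/2) + 1 = 33.

33


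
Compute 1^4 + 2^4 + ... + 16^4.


This power sum has a closed form given by Faulhaber's formula
sum_{k=1}^{m} k^p = (1 / (p + 1)) * sum_{j=0}^{p} C(p + 1, j) B_j m^(p + 1 - j),
but for small m direct computation is fastest:
1 + 16 + 81 + 256 + 625 + 1296 + 2401 + 4096 + 6561 + 10000 + 14641 + 20736 + 28561 + 38416 + 50625 + 65536 = 243848.

243848
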